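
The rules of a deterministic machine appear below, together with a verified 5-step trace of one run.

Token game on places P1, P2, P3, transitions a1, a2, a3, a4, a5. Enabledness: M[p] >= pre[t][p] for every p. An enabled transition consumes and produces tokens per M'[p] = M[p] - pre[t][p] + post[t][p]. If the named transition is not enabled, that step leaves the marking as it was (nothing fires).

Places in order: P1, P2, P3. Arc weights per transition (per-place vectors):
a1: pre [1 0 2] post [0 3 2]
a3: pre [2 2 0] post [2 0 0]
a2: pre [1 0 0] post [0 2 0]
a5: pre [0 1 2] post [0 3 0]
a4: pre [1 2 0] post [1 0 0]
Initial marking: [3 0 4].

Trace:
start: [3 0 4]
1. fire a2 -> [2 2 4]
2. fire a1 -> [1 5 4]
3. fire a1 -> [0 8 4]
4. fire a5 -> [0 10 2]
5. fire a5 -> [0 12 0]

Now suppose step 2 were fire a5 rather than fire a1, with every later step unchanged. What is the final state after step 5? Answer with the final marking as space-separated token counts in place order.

(re-executing from step 2 with the substitution; state before step 2: [2 2 4])
2. fire a5 -> [2 4 2]
3. fire a1 -> [1 7 2]
4. fire a5 -> [1 9 0]
5. fire a5 -> [1 9 0]

1 9 0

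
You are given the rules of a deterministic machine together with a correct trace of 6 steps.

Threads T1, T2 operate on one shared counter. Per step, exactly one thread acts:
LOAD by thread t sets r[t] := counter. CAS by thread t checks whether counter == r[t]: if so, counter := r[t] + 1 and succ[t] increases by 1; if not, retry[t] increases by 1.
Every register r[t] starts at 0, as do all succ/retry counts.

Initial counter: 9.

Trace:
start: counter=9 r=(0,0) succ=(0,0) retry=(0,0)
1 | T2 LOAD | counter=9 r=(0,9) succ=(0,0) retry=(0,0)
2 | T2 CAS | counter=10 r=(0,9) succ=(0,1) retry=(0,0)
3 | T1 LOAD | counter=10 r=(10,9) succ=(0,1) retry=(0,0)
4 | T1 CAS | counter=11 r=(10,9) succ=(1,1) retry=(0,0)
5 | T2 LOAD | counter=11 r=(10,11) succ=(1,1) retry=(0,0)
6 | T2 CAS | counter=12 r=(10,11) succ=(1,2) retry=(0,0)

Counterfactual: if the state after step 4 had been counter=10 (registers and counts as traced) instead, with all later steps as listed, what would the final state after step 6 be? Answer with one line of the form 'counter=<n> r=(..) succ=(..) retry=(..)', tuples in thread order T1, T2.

counter=11 r=(10,10) succ=(1,2) retry=(0,0)

state after step 4 := counter=10 r=(10,9) succ=(1,1) retry=(0,0)
5 | T2 LOAD | counter=10 r=(10,10) succ=(1,1) retry=(0,0)
6 | T2 CAS | counter=11 r=(10,10) succ=(1,2) retry=(0,0)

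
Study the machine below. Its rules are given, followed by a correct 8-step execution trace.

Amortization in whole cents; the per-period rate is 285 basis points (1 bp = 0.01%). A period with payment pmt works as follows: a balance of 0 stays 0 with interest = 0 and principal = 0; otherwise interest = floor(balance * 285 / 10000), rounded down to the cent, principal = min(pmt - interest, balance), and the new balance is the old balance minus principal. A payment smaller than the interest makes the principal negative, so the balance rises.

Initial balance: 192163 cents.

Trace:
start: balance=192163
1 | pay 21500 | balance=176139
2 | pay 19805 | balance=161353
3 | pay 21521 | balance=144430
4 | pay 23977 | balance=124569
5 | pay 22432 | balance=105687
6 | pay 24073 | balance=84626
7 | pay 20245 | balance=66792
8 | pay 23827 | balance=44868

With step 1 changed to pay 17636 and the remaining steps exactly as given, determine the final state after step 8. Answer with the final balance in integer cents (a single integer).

(re-executing from step 1 with the substitution; state before step 1: balance=192163)
1 | pay 17636 | balance=180003
2 | pay 19805 | balance=165328
3 | pay 21521 | balance=148518
4 | pay 23977 | balance=128773
5 | pay 22432 | balance=110011
6 | pay 24073 | balance=89073
7 | pay 20245 | balance=71366
8 | pay 23827 | balance=49572

49572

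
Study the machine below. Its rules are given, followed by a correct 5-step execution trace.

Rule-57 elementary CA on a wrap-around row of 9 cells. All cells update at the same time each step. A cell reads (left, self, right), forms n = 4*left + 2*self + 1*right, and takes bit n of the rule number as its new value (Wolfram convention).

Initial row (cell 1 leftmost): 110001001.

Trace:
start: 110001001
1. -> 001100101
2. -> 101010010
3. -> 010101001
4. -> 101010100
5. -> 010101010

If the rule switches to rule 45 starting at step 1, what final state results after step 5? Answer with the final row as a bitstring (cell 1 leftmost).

011101011

(re-executing steps 1..5 under rule 45; state before step 1: 110001001)
1. -> 000101001
2. -> 010111001
3. -> 111100001
4. -> 000001101
5. -> 011101011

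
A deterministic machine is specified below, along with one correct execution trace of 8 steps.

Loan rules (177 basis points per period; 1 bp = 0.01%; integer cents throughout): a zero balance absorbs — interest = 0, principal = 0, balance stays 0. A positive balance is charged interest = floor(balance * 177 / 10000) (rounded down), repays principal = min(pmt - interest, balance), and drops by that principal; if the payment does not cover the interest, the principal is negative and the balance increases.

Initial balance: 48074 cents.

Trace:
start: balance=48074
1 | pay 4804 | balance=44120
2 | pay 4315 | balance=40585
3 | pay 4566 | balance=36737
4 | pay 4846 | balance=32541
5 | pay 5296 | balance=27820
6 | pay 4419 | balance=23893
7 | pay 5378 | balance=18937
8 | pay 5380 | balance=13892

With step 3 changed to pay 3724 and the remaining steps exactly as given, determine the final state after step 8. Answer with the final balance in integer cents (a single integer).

14812

(re-executing from step 3 with the substitution; state before step 3: balance=40585)
3 | pay 3724 | balance=37579
4 | pay 4846 | balance=33398
5 | pay 5296 | balance=28693
6 | pay 4419 | balance=24781
7 | pay 5378 | balance=19841
8 | pay 5380 | balance=14812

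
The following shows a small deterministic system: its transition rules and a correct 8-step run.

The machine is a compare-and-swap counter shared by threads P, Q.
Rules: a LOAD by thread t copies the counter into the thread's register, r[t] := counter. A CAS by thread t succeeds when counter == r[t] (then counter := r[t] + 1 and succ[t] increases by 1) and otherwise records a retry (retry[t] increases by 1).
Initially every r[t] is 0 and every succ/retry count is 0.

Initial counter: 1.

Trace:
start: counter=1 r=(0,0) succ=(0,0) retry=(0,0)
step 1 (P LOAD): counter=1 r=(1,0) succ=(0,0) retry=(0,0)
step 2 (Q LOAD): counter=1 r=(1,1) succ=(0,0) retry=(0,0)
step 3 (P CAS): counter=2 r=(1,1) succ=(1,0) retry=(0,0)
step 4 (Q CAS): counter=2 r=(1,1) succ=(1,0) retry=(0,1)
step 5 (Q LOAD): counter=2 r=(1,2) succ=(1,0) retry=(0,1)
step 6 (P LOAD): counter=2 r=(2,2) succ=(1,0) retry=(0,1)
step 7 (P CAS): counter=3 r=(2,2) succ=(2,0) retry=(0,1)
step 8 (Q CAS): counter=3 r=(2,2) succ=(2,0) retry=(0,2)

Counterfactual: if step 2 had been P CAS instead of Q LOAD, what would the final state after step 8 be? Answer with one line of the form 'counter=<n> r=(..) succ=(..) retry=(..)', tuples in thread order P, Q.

(re-executing from step 2 with the substitution; state before step 2: counter=1 r=(1,0) succ=(0,0) retry=(0,0))
step 2 (P CAS): counter=2 r=(1,0) succ=(1,0) retry=(0,0)
step 3 (P CAS): counter=2 r=(1,0) succ=(1,0) retry=(1,0)
step 4 (Q CAS): counter=2 r=(1,0) succ=(1,0) retry=(1,1)
step 5 (Q LOAD): counter=2 r=(1,2) succ=(1,0) retry=(1,1)
step 6 (P LOAD): counter=2 r=(2,2) succ=(1,0) retry=(1,1)
step 7 (P CAS): counter=3 r=(2,2) succ=(2,0) retry=(1,1)
step 8 (Q CAS): counter=3 r=(2,2) succ=(2,0) retry=(1,2)

counter=3 r=(2,2) succ=(2,0) retry=(1,2)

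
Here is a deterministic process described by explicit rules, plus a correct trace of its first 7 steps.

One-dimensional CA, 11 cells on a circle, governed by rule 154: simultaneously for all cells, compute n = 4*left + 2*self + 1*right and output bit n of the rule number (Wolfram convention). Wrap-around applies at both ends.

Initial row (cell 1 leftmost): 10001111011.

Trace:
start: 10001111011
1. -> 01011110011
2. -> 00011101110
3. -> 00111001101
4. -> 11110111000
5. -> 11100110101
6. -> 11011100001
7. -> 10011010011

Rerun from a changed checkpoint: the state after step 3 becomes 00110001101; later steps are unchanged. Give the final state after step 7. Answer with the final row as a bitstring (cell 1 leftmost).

00011010011

state after step 3 := 00110001101
4. -> 11101011000
5. -> 11000010101
6. -> 10100100001
7. -> 00011010011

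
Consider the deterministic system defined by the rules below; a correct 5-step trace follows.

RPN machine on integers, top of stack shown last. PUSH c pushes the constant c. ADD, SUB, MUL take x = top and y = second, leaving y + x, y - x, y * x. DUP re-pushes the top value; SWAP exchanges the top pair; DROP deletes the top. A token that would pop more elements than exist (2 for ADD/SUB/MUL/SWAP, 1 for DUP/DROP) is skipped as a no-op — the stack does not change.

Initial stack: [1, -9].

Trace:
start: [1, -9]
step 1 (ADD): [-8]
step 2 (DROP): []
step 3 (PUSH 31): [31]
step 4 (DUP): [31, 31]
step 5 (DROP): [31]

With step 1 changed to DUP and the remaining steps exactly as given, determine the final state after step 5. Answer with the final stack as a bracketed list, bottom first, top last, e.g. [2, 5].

[1, -9, 31]

(re-executing from step 1 with the substitution; state before step 1: [1, -9])
step 1 (DUP): [1, -9, -9]
step 2 (DROP): [1, -9]
step 3 (PUSH 31): [1, -9, 31]
step 4 (DUP): [1, -9, 31, 31]
step 5 (DROP): [1, -9, 31]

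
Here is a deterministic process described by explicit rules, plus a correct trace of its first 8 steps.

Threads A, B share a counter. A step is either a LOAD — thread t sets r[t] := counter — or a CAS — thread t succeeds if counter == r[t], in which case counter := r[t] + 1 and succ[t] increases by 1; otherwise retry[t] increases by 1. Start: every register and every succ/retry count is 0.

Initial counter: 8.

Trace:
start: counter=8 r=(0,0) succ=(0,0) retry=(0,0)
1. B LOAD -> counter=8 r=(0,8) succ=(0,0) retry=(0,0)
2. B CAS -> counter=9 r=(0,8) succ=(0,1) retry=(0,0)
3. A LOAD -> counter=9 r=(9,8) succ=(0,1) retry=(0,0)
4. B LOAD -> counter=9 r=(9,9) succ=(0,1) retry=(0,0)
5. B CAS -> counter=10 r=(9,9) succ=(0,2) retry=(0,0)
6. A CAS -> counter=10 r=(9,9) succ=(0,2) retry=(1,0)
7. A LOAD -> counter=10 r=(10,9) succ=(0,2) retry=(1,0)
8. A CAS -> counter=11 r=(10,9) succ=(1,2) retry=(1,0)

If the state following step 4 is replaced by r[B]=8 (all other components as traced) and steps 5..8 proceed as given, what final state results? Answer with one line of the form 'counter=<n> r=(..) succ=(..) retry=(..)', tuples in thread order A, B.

state after step 4 := counter=9 r=(9,8) succ=(0,1) retry=(0,0)
5. B CAS -> counter=9 r=(9,8) succ=(0,1) retry=(0,1)
6. A CAS -> counter=10 r=(9,8) succ=(1,1) retry=(0,1)
7. A LOAD -> counter=10 r=(10,8) succ=(1,1) retry=(0,1)
8. A CAS -> counter=11 r=(10,8) succ=(2,1) retry=(0,1)

counter=11 r=(10,8) succ=(2,1) retry=(0,1)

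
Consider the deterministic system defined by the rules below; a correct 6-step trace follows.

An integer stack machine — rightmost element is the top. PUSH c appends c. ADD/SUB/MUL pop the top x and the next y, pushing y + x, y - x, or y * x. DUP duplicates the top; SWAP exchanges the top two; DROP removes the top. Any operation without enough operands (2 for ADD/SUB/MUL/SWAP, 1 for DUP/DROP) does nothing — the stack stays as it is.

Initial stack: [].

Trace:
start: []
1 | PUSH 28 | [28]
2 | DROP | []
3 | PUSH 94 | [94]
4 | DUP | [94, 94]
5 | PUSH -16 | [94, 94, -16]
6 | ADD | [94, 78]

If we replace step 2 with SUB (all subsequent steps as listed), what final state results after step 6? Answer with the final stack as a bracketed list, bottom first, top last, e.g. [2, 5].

(re-executing from step 2 with the substitution; state before step 2: [28])
2 | SUB | [28]
3 | PUSH 94 | [28, 94]
4 | DUP | [28, 94, 94]
5 | PUSH -16 | [28, 94, 94, -16]
6 | ADD | [28, 94, 78]

[28, 94, 78]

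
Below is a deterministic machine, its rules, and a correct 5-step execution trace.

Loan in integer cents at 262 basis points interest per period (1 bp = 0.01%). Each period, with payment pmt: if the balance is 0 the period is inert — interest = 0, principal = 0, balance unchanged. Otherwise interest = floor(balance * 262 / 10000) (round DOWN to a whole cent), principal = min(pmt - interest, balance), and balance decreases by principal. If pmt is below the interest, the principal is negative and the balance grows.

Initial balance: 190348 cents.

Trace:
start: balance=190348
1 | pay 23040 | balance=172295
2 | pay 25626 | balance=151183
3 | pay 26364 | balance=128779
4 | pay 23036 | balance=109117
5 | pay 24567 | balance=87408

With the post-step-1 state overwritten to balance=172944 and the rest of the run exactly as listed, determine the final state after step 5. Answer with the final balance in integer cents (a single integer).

88128

state after step 1 := balance=172944
2 | pay 25626 | balance=151849
3 | pay 26364 | balance=129463
4 | pay 23036 | balance=109818
5 | pay 24567 | balance=88128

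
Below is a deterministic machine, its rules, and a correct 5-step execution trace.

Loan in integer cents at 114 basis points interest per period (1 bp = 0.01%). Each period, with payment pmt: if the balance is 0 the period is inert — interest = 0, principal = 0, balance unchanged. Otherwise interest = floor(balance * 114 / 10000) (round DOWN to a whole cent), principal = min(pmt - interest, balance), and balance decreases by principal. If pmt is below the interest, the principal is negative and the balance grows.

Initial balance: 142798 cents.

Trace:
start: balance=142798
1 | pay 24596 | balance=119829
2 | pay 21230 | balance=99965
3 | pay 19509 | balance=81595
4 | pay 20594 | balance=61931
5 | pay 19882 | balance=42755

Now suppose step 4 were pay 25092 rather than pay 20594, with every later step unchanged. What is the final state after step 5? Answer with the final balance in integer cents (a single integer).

(re-executing from step 4 with the substitution; state before step 4: balance=81595)
4 | pay 25092 | balance=57433
5 | pay 19882 | balance=38205

38205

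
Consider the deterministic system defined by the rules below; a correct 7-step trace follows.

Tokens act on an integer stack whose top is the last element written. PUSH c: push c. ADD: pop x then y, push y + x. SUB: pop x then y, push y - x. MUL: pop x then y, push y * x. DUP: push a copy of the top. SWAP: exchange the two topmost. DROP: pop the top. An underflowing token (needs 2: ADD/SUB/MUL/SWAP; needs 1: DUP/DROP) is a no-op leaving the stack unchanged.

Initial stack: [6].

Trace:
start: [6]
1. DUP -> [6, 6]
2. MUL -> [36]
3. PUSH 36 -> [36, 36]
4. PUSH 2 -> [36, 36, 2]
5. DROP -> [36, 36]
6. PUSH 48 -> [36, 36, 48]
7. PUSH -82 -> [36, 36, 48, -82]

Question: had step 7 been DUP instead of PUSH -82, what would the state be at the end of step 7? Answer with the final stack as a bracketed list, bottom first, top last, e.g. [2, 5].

(re-executing from step 7 with the substitution; state before step 7: [36, 36, 48])
7. DUP -> [36, 36, 48, 48]

[36, 36, 48, 48]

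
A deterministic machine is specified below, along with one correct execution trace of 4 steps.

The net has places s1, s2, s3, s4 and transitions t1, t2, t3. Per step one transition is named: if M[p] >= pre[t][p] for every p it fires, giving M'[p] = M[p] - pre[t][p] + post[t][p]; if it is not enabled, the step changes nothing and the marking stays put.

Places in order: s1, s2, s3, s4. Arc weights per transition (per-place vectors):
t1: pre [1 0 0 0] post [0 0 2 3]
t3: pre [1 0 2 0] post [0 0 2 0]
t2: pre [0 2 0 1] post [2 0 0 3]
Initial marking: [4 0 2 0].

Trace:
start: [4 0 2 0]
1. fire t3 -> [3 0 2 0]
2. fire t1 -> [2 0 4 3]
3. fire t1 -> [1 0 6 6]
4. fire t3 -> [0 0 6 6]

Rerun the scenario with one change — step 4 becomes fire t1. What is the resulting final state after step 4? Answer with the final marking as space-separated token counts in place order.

(re-executing from step 4 with the substitution; state before step 4: [1 0 6 6])
4. fire t1 -> [0 0 8 9]

0 0 8 9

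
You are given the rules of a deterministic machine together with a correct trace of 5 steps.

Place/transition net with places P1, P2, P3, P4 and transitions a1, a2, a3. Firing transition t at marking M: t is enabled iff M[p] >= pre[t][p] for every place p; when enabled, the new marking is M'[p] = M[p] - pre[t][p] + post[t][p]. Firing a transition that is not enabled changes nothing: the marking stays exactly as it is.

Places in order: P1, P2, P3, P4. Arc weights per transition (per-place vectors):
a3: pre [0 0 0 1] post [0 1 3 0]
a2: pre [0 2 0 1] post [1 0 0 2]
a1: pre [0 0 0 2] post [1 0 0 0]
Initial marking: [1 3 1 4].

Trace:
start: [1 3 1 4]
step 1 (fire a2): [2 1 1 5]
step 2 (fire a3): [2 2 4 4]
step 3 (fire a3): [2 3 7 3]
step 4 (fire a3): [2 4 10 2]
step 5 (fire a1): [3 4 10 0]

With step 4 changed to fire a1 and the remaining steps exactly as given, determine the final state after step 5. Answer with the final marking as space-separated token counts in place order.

3 3 7 1

(re-executing from step 4 with the substitution; state before step 4: [2 3 7 3])
step 4 (fire a1): [3 3 7 1]
step 5 (fire a1): [3 3 7 1]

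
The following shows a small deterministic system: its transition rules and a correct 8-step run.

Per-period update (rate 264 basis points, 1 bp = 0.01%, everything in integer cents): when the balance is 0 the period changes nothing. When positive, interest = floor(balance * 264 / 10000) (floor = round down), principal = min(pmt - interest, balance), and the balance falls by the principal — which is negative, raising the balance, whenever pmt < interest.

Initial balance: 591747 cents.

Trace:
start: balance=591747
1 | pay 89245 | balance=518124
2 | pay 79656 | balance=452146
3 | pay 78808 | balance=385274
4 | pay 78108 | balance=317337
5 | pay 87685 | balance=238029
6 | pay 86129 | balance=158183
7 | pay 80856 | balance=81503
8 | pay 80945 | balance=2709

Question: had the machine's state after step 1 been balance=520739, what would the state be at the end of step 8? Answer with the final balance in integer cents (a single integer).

5847

state after step 1 := balance=520739
2 | pay 79656 | balance=454830
3 | pay 78808 | balance=388029
4 | pay 78108 | balance=320164
5 | pay 87685 | balance=240931
6 | pay 86129 | balance=161162
7 | pay 80856 | balance=84560
8 | pay 80945 | balance=5847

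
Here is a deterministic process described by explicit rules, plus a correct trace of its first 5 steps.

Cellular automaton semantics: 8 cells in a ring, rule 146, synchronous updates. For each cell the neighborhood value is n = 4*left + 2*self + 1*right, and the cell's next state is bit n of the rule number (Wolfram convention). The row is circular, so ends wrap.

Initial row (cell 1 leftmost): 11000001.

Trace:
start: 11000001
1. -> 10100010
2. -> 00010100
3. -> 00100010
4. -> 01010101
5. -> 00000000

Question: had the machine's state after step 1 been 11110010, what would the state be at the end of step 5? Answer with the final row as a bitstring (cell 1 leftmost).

state after step 1 := 11110010
2. -> 01101100
3. -> 10000010
4. -> 01000100
5. -> 10101010

10101010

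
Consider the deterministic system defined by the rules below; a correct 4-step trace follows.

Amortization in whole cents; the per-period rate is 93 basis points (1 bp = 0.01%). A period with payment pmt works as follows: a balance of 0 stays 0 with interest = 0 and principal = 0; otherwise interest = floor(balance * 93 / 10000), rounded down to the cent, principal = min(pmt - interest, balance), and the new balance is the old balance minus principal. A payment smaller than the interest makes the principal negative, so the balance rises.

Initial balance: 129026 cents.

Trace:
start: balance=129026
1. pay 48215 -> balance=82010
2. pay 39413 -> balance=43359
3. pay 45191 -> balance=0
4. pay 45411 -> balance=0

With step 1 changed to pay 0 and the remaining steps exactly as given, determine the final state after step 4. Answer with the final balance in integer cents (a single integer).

(re-executing from step 1 with the substitution; state before step 1: balance=129026)
1. pay 0 -> balance=130225
2. pay 39413 -> balance=92023
3. pay 45191 -> balance=47687
4. pay 45411 -> balance=2719

2719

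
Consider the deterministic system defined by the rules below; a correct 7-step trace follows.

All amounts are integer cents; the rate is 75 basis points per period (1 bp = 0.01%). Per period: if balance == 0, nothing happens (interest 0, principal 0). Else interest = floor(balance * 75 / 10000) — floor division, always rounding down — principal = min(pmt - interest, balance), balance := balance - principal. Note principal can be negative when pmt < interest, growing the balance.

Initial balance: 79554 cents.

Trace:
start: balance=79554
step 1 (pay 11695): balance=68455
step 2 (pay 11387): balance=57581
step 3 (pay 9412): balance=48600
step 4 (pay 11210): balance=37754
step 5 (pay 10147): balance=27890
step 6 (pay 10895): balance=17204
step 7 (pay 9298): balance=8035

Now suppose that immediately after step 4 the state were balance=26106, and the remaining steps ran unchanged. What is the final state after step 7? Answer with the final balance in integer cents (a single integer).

0

state after step 4 := balance=26106
step 5 (pay 10147): balance=16154
step 6 (pay 10895): balance=5380
step 7 (pay 9298): balance=0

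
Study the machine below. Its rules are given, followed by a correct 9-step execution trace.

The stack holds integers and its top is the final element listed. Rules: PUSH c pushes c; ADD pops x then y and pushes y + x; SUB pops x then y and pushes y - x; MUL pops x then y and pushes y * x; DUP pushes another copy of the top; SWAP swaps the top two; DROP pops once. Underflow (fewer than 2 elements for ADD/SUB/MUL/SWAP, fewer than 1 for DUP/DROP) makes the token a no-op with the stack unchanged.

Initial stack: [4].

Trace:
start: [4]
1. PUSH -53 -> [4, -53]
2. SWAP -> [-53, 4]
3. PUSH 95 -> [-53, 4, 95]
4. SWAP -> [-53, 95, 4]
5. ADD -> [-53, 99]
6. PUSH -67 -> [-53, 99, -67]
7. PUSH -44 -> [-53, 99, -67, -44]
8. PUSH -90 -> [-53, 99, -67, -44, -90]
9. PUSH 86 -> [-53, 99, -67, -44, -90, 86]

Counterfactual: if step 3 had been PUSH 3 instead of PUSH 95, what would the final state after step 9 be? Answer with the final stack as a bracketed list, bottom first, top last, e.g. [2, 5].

(re-executing from step 3 with the substitution; state before step 3: [-53, 4])
3. PUSH 3 -> [-53, 4, 3]
4. SWAP -> [-53, 3, 4]
5. ADD -> [-53, 7]
6. PUSH -67 -> [-53, 7, -67]
7. PUSH -44 -> [-53, 7, -67, -44]
8. PUSH -90 -> [-53, 7, -67, -44, -90]
9. PUSH 86 -> [-53, 7, -67, -44, -90, 86]

[-53, 7, -67, -44, -90, 86]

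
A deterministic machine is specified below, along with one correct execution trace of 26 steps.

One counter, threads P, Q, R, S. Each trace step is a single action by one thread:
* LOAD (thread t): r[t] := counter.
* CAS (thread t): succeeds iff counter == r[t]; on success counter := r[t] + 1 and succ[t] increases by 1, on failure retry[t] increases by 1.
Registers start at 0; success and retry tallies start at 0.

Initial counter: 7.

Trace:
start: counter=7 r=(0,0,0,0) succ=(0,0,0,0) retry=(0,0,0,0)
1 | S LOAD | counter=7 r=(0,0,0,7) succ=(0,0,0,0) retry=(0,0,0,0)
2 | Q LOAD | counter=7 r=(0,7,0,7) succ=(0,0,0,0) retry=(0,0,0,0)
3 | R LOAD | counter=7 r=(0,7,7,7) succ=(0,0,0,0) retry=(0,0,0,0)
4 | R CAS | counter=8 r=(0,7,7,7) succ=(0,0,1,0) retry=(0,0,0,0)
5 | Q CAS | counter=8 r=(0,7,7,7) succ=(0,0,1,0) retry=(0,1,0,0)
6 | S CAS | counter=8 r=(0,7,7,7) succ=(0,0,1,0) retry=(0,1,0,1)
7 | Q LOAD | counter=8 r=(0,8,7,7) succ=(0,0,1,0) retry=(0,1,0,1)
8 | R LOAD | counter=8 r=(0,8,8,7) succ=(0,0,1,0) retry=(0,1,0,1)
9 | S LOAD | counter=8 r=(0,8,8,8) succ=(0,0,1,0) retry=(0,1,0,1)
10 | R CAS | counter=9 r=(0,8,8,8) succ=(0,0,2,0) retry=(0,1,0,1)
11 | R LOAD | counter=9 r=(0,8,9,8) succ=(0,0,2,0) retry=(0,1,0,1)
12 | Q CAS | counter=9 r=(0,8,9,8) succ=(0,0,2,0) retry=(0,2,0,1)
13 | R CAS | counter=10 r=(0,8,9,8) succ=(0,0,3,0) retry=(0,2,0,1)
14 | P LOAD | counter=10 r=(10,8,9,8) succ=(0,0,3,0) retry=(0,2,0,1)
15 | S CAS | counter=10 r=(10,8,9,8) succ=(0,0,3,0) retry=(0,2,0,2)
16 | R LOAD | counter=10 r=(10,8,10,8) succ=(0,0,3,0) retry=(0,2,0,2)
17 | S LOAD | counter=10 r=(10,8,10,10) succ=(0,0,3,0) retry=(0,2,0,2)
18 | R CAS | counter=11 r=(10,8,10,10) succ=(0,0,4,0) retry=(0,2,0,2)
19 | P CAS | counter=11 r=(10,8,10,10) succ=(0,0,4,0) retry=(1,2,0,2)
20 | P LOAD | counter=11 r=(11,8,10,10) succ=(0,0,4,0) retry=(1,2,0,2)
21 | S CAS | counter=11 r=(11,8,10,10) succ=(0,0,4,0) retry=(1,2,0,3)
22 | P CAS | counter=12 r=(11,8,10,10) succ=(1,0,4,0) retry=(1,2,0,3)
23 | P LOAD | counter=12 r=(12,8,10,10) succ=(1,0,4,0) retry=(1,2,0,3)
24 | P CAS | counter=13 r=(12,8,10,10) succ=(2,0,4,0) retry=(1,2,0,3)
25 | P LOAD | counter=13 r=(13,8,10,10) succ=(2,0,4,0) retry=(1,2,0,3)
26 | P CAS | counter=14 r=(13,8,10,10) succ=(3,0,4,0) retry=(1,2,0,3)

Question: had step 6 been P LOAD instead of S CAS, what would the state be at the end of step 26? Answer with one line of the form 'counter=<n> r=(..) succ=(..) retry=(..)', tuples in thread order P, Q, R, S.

counter=14 r=(13,8,10,10) succ=(3,0,4,0) retry=(1,2,0,2)

(re-executing from step 6 with the substitution; state before step 6: counter=8 r=(0,7,7,7) succ=(0,0,1,0) retry=(0,1,0,0))
6 | P LOAD | counter=8 r=(8,7,7,7) succ=(0,0,1,0) retry=(0,1,0,0)
7 | Q LOAD | counter=8 r=(8,8,7,7) succ=(0,0,1,0) retry=(0,1,0,0)
8 | R LOAD | counter=8 r=(8,8,8,7) succ=(0,0,1,0) retry=(0,1,0,0)
9 | S LOAD | counter=8 r=(8,8,8,8) succ=(0,0,1,0) retry=(0,1,0,0)
10 | R CAS | counter=9 r=(8,8,8,8) succ=(0,0,2,0) retry=(0,1,0,0)
11 | R LOAD | counter=9 r=(8,8,9,8) succ=(0,0,2,0) retry=(0,1,0,0)
12 | Q CAS | counter=9 r=(8,8,9,8) succ=(0,0,2,0) retry=(0,2,0,0)
13 | R CAS | counter=10 r=(8,8,9,8) succ=(0,0,3,0) retry=(0,2,0,0)
14 | P LOAD | counter=10 r=(10,8,9,8) succ=(0,0,3,0) retry=(0,2,0,0)
15 | S CAS | counter=10 r=(10,8,9,8) succ=(0,0,3,0) retry=(0,2,0,1)
16 | R LOAD | counter=10 r=(10,8,10,8) succ=(0,0,3,0) retry=(0,2,0,1)
17 | S LOAD | counter=10 r=(10,8,10,10) succ=(0,0,3,0) retry=(0,2,0,1)
18 | R CAS | counter=11 r=(10,8,10,10) succ=(0,0,4,0) retry=(0,2,0,1)
19 | P CAS | counter=11 r=(10,8,10,10) succ=(0,0,4,0) retry=(1,2,0,1)
20 | P LOAD | counter=11 r=(11,8,10,10) succ=(0,0,4,0) retry=(1,2,0,1)
21 | S CAS | counter=11 r=(11,8,10,10) succ=(0,0,4,0) retry=(1,2,0,2)
22 | P CAS | counter=12 r=(11,8,10,10) succ=(1,0,4,0) retry=(1,2,0,2)
23 | P LOAD | counter=12 r=(12,8,10,10) succ=(1,0,4,0) retry=(1,2,0,2)
24 | P CAS | counter=13 r=(12,8,10,10) succ=(2,0,4,0) retry=(1,2,0,2)
25 | P LOAD | counter=13 r=(13,8,10,10) succ=(2,0,4,0) retry=(1,2,0,2)
26 | P CAS | counter=14 r=(13,8,10,10) succ=(3,0,4,0) retry=(1,2,0,2)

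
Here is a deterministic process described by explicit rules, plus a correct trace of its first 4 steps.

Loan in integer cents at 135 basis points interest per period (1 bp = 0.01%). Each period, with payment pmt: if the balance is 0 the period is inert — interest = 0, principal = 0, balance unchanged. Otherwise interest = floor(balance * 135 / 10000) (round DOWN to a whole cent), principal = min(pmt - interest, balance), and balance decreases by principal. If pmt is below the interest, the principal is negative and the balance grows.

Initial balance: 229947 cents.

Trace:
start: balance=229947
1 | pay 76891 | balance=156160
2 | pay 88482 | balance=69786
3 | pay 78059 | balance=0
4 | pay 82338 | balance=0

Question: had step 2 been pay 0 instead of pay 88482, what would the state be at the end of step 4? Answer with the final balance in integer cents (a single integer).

1118

(re-executing from step 2 with the substitution; state before step 2: balance=156160)
2 | pay 0 | balance=158268
3 | pay 78059 | balance=82345
4 | pay 82338 | balance=1118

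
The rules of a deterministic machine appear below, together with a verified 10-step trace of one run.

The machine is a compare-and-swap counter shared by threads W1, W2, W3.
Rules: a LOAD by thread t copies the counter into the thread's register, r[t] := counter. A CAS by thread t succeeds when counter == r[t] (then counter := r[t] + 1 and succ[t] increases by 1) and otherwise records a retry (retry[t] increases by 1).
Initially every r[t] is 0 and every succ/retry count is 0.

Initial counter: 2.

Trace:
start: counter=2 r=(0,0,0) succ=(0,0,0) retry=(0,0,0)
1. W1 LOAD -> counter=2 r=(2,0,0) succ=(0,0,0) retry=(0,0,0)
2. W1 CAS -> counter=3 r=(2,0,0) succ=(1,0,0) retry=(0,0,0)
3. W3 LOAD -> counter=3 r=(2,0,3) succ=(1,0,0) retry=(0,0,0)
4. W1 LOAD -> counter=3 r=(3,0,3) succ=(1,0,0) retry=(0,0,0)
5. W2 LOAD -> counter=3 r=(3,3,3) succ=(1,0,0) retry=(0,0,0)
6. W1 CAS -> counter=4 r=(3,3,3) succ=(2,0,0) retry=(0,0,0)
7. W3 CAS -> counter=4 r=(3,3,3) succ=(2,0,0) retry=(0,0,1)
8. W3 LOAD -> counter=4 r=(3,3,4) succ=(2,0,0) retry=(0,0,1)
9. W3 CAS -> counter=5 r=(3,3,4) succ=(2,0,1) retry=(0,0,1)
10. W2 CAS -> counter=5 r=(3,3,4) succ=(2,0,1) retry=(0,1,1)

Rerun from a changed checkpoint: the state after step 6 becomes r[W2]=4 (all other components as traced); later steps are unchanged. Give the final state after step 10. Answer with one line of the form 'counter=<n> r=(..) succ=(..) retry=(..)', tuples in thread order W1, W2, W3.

state after step 6 := counter=4 r=(3,4,3) succ=(2,0,0) retry=(0,0,0)
7. W3 CAS -> counter=4 r=(3,4,3) succ=(2,0,0) retry=(0,0,1)
8. W3 LOAD -> counter=4 r=(3,4,4) succ=(2,0,0) retry=(0,0,1)
9. W3 CAS -> counter=5 r=(3,4,4) succ=(2,0,1) retry=(0,0,1)
10. W2 CAS -> counter=5 r=(3,4,4) succ=(2,0,1) retry=(0,1,1)

counter=5 r=(3,4,4) succ=(2,0,1) retry=(0,1,1)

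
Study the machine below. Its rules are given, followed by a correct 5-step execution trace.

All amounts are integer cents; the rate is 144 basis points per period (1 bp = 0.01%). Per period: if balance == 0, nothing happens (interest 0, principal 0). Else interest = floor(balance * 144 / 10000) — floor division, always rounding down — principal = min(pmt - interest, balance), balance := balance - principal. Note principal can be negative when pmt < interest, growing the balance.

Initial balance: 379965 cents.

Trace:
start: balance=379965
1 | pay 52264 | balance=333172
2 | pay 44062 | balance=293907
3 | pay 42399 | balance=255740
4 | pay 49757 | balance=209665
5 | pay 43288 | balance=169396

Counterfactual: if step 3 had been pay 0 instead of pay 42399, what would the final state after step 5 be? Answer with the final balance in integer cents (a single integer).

213025

(re-executing from step 3 with the substitution; state before step 3: balance=293907)
3 | pay 0 | balance=298139
4 | pay 49757 | balance=252675
5 | pay 43288 | balance=213025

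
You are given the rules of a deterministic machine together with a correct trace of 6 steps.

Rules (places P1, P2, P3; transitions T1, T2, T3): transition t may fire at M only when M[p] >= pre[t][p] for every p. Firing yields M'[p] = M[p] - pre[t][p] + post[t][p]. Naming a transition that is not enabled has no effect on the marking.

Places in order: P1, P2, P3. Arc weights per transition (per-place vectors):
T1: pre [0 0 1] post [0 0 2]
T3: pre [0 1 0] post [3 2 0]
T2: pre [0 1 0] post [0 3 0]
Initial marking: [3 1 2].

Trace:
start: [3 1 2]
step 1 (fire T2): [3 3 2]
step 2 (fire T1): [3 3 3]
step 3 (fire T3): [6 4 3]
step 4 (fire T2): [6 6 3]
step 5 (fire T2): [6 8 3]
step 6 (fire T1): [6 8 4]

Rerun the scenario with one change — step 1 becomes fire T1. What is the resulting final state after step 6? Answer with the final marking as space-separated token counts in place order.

6 6 5

(re-executing from step 1 with the substitution; state before step 1: [3 1 2])
step 1 (fire T1): [3 1 3]
step 2 (fire T1): [3 1 4]
step 3 (fire T3): [6 2 4]
step 4 (fire T2): [6 4 4]
step 5 (fire T2): [6 6 4]
step 6 (fire T1): [6 6 5]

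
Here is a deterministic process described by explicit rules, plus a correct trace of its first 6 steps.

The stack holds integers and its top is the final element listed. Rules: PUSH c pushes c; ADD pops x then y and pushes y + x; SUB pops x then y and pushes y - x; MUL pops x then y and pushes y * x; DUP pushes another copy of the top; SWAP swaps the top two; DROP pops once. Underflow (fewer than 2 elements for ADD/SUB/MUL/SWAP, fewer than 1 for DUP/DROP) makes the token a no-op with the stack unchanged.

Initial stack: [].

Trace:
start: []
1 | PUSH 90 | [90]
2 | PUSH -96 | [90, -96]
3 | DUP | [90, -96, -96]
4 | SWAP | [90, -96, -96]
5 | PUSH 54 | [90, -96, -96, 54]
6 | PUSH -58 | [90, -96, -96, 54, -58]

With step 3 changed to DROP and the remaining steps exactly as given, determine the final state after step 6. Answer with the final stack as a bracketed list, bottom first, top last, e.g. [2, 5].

[90, 54, -58]

(re-executing from step 3 with the substitution; state before step 3: [90, -96])
3 | DROP | [90]
4 | SWAP | [90]
5 | PUSH 54 | [90, 54]
6 | PUSH -58 | [90, 54, -58]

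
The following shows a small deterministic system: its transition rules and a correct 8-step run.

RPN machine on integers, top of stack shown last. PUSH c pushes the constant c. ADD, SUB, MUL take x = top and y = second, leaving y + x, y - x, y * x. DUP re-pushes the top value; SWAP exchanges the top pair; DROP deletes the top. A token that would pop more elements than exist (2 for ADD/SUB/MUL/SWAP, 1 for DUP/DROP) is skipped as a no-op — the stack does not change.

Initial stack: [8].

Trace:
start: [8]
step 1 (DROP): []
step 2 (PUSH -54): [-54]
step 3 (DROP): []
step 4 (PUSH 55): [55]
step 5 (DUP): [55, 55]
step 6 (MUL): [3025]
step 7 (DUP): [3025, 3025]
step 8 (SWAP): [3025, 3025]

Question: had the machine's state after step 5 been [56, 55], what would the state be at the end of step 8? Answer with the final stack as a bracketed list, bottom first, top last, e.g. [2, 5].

[3080, 3080]

state after step 5 := [56, 55]
step 6 (MUL): [3080]
step 7 (DUP): [3080, 3080]
step 8 (SWAP): [3080, 3080]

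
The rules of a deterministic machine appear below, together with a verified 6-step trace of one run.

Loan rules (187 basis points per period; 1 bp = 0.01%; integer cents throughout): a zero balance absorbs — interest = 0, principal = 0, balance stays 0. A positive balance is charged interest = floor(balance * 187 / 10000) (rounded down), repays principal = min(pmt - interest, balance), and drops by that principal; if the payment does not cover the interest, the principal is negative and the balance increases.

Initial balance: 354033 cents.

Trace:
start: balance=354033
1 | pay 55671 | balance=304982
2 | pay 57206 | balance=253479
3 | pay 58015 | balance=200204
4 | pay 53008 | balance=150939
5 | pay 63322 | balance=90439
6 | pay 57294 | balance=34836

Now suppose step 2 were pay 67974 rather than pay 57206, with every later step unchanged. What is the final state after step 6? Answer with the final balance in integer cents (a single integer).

23239

(re-executing from step 2 with the substitution; state before step 2: balance=304982)
2 | pay 67974 | balance=242711
3 | pay 58015 | balance=189234
4 | pay 53008 | balance=139764
5 | pay 63322 | balance=79055
6 | pay 57294 | balance=23239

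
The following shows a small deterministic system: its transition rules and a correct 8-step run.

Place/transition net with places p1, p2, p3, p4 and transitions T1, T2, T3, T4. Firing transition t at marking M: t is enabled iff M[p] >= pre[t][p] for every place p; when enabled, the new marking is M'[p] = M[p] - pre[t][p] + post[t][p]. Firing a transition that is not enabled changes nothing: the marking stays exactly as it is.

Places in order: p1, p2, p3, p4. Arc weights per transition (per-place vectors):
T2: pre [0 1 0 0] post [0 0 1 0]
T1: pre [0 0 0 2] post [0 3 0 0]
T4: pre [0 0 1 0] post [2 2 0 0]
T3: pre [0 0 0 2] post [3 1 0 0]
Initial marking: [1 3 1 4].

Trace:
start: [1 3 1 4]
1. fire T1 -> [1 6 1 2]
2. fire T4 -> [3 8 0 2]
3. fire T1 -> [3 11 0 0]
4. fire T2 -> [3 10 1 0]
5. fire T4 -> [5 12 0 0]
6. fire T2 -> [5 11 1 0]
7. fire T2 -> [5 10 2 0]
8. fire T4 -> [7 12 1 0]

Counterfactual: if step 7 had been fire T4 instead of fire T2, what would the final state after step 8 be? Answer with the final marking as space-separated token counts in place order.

7 13 0 0

(re-executing from step 7 with the substitution; state before step 7: [5 11 1 0])
7. fire T4 -> [7 13 0 0]
8. fire T4 -> [7 13 0 0]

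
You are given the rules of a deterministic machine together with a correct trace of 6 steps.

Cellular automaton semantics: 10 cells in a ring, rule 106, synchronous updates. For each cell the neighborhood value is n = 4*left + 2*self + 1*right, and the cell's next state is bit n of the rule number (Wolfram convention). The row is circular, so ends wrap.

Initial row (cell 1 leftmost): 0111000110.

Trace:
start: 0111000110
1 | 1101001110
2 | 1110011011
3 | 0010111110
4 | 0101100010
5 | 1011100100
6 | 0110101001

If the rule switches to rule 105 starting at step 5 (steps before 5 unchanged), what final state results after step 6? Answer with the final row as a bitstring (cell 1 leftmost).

(re-executing steps 5..6 under rule 105; state before step 5: 0101100010)
5 | 0011101000
6 | 1010110011

1010110011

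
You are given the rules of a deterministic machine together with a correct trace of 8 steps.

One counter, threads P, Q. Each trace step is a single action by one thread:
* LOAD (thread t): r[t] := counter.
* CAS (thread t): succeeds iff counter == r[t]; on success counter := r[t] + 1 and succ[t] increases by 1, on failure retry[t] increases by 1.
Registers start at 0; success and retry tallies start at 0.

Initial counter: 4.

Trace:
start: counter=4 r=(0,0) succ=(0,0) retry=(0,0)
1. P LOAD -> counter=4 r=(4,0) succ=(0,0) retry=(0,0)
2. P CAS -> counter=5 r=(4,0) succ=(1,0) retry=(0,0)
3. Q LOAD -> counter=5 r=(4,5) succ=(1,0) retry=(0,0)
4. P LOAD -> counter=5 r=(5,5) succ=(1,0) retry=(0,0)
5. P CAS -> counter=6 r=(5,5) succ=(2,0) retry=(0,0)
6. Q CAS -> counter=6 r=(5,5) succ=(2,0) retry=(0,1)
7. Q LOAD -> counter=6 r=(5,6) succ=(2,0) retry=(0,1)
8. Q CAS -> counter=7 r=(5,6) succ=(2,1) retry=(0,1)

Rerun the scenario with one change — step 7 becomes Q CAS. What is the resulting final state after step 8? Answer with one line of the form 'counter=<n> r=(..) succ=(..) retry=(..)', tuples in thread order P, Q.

(re-executing from step 7 with the substitution; state before step 7: counter=6 r=(5,5) succ=(2,0) retry=(0,1))
7. Q CAS -> counter=6 r=(5,5) succ=(2,0) retry=(0,2)
8. Q CAS -> counter=6 r=(5,5) succ=(2,0) retry=(0,3)

counter=6 r=(5,5) succ=(2,0) retry=(0,3)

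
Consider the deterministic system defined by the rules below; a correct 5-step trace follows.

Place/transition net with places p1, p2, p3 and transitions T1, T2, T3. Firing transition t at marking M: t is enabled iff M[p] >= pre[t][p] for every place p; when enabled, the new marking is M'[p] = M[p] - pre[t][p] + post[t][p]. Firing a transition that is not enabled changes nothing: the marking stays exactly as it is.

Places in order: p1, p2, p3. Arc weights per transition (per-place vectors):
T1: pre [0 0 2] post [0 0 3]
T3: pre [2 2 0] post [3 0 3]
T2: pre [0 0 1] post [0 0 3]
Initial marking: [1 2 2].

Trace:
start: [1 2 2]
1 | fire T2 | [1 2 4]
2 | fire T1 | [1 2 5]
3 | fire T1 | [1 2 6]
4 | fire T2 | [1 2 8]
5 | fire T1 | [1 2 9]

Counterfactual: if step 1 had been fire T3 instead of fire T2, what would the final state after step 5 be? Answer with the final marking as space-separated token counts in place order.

(re-executing from step 1 with the substitution; state before step 1: [1 2 2])
1 | fire T3 | [1 2 2]
2 | fire T1 | [1 2 3]
3 | fire T1 | [1 2 4]
4 | fire T2 | [1 2 6]
5 | fire T1 | [1 2 7]

1 2 7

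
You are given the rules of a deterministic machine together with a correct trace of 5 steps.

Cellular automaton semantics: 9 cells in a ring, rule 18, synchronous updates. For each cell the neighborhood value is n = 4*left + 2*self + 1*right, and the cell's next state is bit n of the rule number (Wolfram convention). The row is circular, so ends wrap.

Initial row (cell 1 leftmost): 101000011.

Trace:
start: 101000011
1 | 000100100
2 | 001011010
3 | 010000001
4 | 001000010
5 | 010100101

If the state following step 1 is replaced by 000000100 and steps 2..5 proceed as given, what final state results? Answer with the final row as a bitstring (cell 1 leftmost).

state after step 1 := 000000100
2 | 000001010
3 | 000010001
4 | 100101010
5 | 011000000

011000000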